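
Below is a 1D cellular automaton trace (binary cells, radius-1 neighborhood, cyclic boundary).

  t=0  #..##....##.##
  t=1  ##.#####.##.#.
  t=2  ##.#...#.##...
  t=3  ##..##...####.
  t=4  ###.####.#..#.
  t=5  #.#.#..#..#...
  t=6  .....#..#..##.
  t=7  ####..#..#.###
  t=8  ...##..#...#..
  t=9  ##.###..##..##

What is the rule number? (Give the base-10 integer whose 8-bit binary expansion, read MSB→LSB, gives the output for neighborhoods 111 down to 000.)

  ### -> .   bit 7 = 0  t=0,i=13
  ##. -> #   bit 6 = 1  t=0,i=0
  #.# -> .   bit 5 = 0  t=0,i=11
  #.. -> #   bit 4 = 1  t=0,i=1
  .## -> #   bit 3 = 1  t=0,i=3
  .#. -> .   bit 2 = 0  t=1,i=12
  ..# -> .   bit 1 = 0  t=0,i=2
  ... -> #   bit 0 = 1  t=0,i=6
  bits 01011001 = 89

89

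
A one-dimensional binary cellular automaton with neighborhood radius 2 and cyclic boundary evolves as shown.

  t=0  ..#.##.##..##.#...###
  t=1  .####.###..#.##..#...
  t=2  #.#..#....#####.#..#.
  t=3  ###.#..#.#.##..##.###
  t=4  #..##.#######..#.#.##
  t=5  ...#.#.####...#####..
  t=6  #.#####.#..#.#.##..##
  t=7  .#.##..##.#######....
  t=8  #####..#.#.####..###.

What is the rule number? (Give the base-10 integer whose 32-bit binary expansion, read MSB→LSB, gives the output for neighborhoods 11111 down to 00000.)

  ##### -> #   bit 31 = 1  t=2,i=12
  ####. -> .   bit 30 = 0  t=1,i=3
  ###.# -> .   bit 29 = 0  t=1,i=4
  ###.. -> .   bit 28 = 0  t=0,i=20
  ##.## -> #   bit 27 = 1  t=0,i=6
  ##.#. -> #   bit 26 = 1  t=0,i=13
  ##..# -> .   bit 25 = 0  t=0,i=0
  ##... -> #   bit 24 = 1  t=5,i=11
  #.### -> .   bit 23 = 0  t=1,i=6
  #.##. -> #   bit 22 = 1  t=0,i=4
  #.#.# -> #   bit 21 = 1  t=2,i=0
  #.#.. -> #   bit 20 = 1  t=0,i=14
  #..## -> .   bit 19 = 0  t=0,i=10
  #..#. -> #   bit 18 = 1  t=0,i=1
  #...# -> .   bit 17 = 0  t=0,i=16
  #.... -> #   bit 16 = 1  t=1,i=19
  .#### -> #   bit 15 = 1  t=1,i=2
  .###. -> .   bit 14 = 0  t=0,i=19
  .##.# -> .   bit 13 = 0  t=0,i=5
  .##.. -> #   bit 12 = 1  t=0,i=8
  .#.## -> #   bit 11 = 1  t=0,i=3
  .#.#. -> #   bit 10 = 1  t=2,i=1
  .#..# -> .   bit 9 = 0  t=2,i=3
  .#... -> .   bit 8 = 0  t=0,i=15
  ..### -> .   bit 7 = 0  t=0,i=18
  ..##. -> #   bit 6 = 1  t=0,i=11
  ..#.# -> #   bit 5 = 1  t=0,i=2
  ..#.. -> .   bit 4 = 0  t=1,i=17
  ...## -> #   bit 3 = 1  t=0,i=17
  ...#. -> #   bit 2 = 1  t=5,i=2
  ....# -> .   bit 1 = 0  t=1,i=20
  ..... -> #   bit 0 = 1  t=5,i=0
  bits 10001101011101011001110001101101 = 2373295213

2373295213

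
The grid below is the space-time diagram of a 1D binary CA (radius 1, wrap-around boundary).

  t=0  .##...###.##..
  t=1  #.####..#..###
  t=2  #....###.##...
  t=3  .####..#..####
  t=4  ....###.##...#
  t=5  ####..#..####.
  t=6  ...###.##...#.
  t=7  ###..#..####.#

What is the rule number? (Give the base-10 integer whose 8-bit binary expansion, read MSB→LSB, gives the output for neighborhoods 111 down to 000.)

83

  ###|.  b7=0 t=0,i=7
  ##.|#  b6=1 t=0,i=2
  #.#|.  b5=0 t=0,i=9
  #..|#  b4=1 t=0,i=3
  .##|.  b3=0 t=0,i=1
  .#.|.  b2=0 t=1,i=8
  ..#|#  b1=1 t=0,i=0
  ...|#  b0=1 t=0,i=4
  bits 01010011 = 83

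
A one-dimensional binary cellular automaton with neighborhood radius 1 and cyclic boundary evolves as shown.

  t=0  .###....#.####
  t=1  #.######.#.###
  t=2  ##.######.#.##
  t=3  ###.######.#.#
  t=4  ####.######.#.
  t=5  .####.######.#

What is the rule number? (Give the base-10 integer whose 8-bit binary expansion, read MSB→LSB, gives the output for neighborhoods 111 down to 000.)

  ### -> #   bit 7 = 1  t=0,i=2
  ##. -> #   bit 6 = 1  t=0,i=3
  #.# -> #   bit 5 = 1  t=0,i=0
  #.. -> #   bit 4 = 1  t=0,i=4
  .## -> .   bit 3 = 0  t=0,i=1
  .#. -> .   bit 2 = 0  t=0,i=8
  ..# -> #   bit 1 = 1  t=0,i=7
  ... -> #   bit 0 = 1  t=0,i=5
  bits 11110011 = 243

243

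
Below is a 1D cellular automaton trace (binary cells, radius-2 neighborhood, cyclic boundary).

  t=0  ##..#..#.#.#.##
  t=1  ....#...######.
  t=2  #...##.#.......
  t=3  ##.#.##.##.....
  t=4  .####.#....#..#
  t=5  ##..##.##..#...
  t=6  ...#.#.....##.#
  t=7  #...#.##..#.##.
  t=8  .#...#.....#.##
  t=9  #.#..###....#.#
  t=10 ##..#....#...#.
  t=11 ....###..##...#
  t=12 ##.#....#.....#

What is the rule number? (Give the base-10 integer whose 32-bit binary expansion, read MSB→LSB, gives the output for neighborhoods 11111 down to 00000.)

  #####|.  b31=0 t=1,i=10
  ####.|.  b30=0 t=0,i=0
  ###.#|#  b29=1 t=4,i=4
  ###..|.  b28=0 t=0,i=1
  ##.##|.  b27=0 t=3,i=7
  ##.#.|#  b26=1 t=2,i=6
  ##..#|.  b25=0 t=0,i=2
  ##...|.  b24=0 t=1,i=14
  #.###|#  b23=1 t=0,i=13
  #.##.|.  b22=0 t=3,i=5
  #.#.#|#  b21=1 t=0,i=9
  #.#..|.  b20=0 t=2,i=7
  #..##|#  b19=1 t=5,i=3
  #..#.|.  b18=0 t=0,i=3
  #...#|.  b17=0 t=1,i=6
  #....|#  b16=1 t=1,i=0
  .####|.  b15=0 t=0,i=14
  .###.|.  b14=0 t=9,i=6
  .##.#|#  b13=1 t=2,i=5
  .##..|.  b12=0 t=3,i=9
  .#.##|#  b11=1 t=0,i=12
  .#.#.|#  b10=1 t=0,i=8
  .#..#|.  b9=0 t=0,i=5
  .#...|#  b8=1 t=1,i=5
  ..###|.  b7=0 t=1,i=8
  ..##.|.  b6=0 t=2,i=4
  ..#.#|.  b5=0 t=0,i=7
  ..#..|#  b4=1 t=0,i=4
  ...##|#  b3=1 t=1,i=7
  ...#.|.  b2=0 t=1,i=3
  ....#|.  b1=0 t=1,i=2
  .....|.  b0=0 t=1,i=1
  bits 00100100101010010010110100011000 = 615066904

615066904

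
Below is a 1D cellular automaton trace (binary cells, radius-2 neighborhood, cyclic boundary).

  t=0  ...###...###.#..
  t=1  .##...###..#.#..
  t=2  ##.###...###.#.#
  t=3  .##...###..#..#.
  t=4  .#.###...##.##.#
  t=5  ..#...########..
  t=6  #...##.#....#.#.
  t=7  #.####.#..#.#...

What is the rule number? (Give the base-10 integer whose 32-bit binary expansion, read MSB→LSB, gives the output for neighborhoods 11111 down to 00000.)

  [31] ##### => .  t=5,i=8
  [30] ####. => #  t=5,i=12
  [29] ###.# => #  t=0,i=11
  [28] ###.. => .  t=0,i=5
  [27] ##.## => #  t=2,i=2
  [26] ##.#. => .  t=0,i=12
  [25] ##..# => #  t=1,i=9
  [24] ##... => #  t=0,i=6
  [23] #.### => .  t=2,i=3
  [22] #.##. => #  t=4,i=12
  [21] #.#.# => .  t=2,i=13
  [20] #.#.. => #  t=0,i=13
  [19] #..## => .  t=3,i=0
  [18] #..#. => #  t=1,i=10
  [17] #...# => #  t=0,i=7
  [16] #.... => .  t=0,i=15
  [15] .#### => #  t=5,i=7
  [14] .###. => .  t=0,i=4
  [13] .##.# => #  t=4,i=10
  [12] .##.. => .  t=1,i=2
  [11] .#.## => #  t=2,i=14
  [10] .#.#. => .  t=1,i=12
  [9] .#..# => #  t=3,i=12
  [8] .#... => .  t=0,i=14
  [7] ..### => .  t=0,i=3
  [6] ..##. => #  t=1,i=1
  [5] ..#.# => #  t=1,i=11
  [4] ..#.. => .  t=3,i=11
  [3] ...## => #  t=0,i=2
  [2] ...#. => .  t=5,i=1
  [1] ....# => #  t=0,i=1
  [0] ..... => .  t=0,i=0
  bits 01101011010101101010101001101010 = 1800841834

1800841834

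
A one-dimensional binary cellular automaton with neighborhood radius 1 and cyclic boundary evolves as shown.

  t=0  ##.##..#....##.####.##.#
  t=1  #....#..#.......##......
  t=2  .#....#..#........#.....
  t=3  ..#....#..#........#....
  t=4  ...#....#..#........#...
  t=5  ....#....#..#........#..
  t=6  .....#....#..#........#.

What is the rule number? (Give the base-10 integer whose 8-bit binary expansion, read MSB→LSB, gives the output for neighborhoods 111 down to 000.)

  nb ###: next=#  (t=0,i=0, bit7=1)
  nb ##.: next=.  (t=0,i=1, bit6=0)
  nb #.#: next=.  (t=0,i=2, bit5=0)
  nb #..: next=#  (t=0,i=5, bit4=1)
  nb .##: next=.  (t=0,i=3, bit3=0)
  nb .#.: next=.  (t=0,i=7, bit2=0)
  nb ..#: next=.  (t=0,i=6, bit1=0)
  nb ...: next=.  (t=0,i=9, bit0=0)
  bits 10010000 = 144

144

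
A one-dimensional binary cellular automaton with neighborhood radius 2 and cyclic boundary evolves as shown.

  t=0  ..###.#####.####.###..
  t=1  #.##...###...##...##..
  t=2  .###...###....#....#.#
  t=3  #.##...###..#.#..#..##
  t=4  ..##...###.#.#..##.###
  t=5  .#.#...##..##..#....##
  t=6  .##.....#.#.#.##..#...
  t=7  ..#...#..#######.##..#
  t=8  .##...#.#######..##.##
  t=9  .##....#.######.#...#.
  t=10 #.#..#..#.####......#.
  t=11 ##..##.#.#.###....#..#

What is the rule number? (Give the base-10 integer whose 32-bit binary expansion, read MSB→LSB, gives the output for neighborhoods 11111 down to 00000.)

  ##### -> #   bit 31 = 1  t=0,i=8
  ####. -> #   bit 30 = 1  t=0,i=9
  ###.# -> .   bit 29 = 0  t=0,i=4
  ###.. -> #   bit 28 = 1  t=0,i=19
  ##.## -> .   bit 27 = 0  t=0,i=5
  ##.#. -> .   bit 26 = 0  t=4,i=10
  ##..# -> .   bit 25 = 0  t=1,i=20
  ##... -> .   bit 24 = 0  t=0,i=20
  #.### -> .   bit 23 = 0  t=0,i=6
  #.##. -> #   bit 22 = 1  t=1,i=2
  #.#.# -> #   bit 21 = 1  t=2,i=21
  #.#.. -> .   bit 20 = 0  t=3,i=14
  #..## -> #   bit 19 = 1  t=3,i=19
  #..#. -> #   bit 18 = 1  t=1,i=21
  #...# -> .   bit 17 = 0  t=1,i=5
  #.... -> .   bit 16 = 0  t=0,i=21
  .#### -> #   bit 15 = 1  t=0,i=7
  .###. -> #   bit 14 = 1  t=0,i=3
  .##.# -> .   bit 13 = 0  t=4,i=17
  .##.. -> #   bit 12 = 1  t=1,i=3
  .#.## -> #   bit 11 = 1  t=1,i=1
  .#.#. -> #   bit 10 = 1  t=2,i=20
  .#..# -> .   bit 9 = 0  t=3,i=15
  .#... -> .   bit 8 = 0  t=2,i=15
  ..### -> #   bit 7 = 1  t=0,i=2
  ..##. -> .   bit 6 = 0  t=1,i=13
  ..#.# -> .   bit 5 = 0  t=1,i=0
  ..#.. -> #   bit 4 = 1  t=2,i=14
  ...## -> .   bit 3 = 0  t=0,i=1
  ...#. -> .   bit 2 = 0  t=2,i=13
  ....# -> #   bit 1 = 1  t=0,i=0
  ..... -> .   bit 0 = 0  t=6,i=5
  bits 11010000011011001101110010010010 = 3496795282

3496795282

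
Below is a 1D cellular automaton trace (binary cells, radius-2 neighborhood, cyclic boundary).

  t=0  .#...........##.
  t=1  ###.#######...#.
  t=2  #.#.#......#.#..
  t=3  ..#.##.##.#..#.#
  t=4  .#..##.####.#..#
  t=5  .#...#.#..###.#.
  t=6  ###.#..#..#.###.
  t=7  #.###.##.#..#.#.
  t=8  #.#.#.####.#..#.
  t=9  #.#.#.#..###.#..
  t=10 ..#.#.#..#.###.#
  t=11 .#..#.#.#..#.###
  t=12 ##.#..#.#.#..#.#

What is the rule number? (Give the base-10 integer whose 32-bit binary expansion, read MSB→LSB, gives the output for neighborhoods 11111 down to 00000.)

  nb #####: next=.  (t=1,i=6, bit31=0)
  nb ####.: next=.  (t=1,i=9, bit30=0)
  nb ###.#: next=#  (t=1,i=2, bit29=1)
  nb ###..: next=.  (t=1,i=10, bit28=0)
  nb ##.##: next=.  (t=1,i=3, bit27=0)
  nb ##.#.: next=#  (t=3,i=9, bit26=1)
  nb ##..#: next=.  (t=0,i=15, bit25=0)
  nb ##...: next=#  (t=1,i=11, bit24=1)
  nb #.###: next=#  (t=1,i=0, bit23=1)
  nb #.##.: next=#  (t=3,i=4, bit22=1)
  nb #.#.#: next=#  (t=2,i=2, bit21=1)
  nb #.#..: next=#  (t=2,i=4, bit20=1)
  nb #..##: next=.  (t=4,i=3, bit19=0)
  nb #..#.: next=#  (t=0,i=0, bit18=1)
  nb #...#: next=.  (t=1,i=12, bit17=0)
  nb #....: next=.  (t=0,i=3, bit16=0)
  nb .####: next=.  (t=1,i=5, bit15=0)
  nb .###.: next=.  (t=1,i=1, bit14=0)
  nb .##.#: next=#  (t=3,i=5, bit13=1)
  nb .##..: next=#  (t=0,i=14, bit12=1)
  nb .#.##: next=.  (t=1,i=15, bit11=0)
  nb .#.#.: next=.  (t=2,i=1, bit10=0)
  nb .#..#: next=.  (t=2,i=14, bit9=0)
  nb .#...: next=#  (t=0,i=2, bit8=1)
  nb ..###: next=#  (t=5,i=10, bit7=1)
  nb ..##.: next=.  (t=0,i=13, bit6=0)
  nb ..#.#: next=.  (t=1,i=14, bit5=0)
  nb ..#..: next=#  (t=0,i=1, bit4=1)
  nb ...##: next=.  (t=0,i=12, bit3=0)
  nb ...#.: next=#  (t=1,i=13, bit2=1)
  nb ....#: next=.  (t=0,i=11, bit1=0)
  nb .....: next=#  (t=0,i=4, bit0=1)
  bits 00100101111101000011000110010101 = 636760469

636760469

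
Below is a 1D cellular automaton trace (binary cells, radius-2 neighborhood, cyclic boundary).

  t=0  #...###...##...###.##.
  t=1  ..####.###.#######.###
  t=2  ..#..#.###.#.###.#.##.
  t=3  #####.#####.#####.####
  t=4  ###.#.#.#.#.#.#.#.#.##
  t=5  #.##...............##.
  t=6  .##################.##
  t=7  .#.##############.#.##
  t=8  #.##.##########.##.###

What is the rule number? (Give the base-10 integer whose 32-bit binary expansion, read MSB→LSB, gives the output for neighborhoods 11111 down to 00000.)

  ##### -> #   bit 31 = 1  t=1,i=13
  ####. -> .   bit 30 = 0  t=1,i=4
  ###.# -> #   bit 29 = 1  t=0,i=17
  ###.. -> .   bit 28 = 0  t=0,i=6
  ##.## -> .   bit 27 = 0  t=0,i=18
  ##.#. -> #   bit 26 = 1  t=0,i=21
  ##..# -> .   bit 25 = 0  t=1,i=0
  ##... -> #   bit 24 = 1  t=0,i=7
  #.### -> #   bit 23 = 1  t=1,i=7
  #.##. -> #   bit 22 = 1  t=0,i=19
  #.#.# -> .   bit 21 = 0  t=2,i=11
  #.#.. -> .   bit 20 = 0  t=0,i=0
  #..## -> .   bit 19 = 0  t=1,i=1
  #..#. -> #   bit 18 = 1  t=2,i=4
  #...# -> #   bit 17 = 1  t=0,i=2
  #.... -> #   bit 16 = 1  t=5,i=5
  .#### -> .   bit 15 = 0  t=1,i=3
  .###. -> #   bit 14 = 1  t=0,i=5
  .##.# -> #   bit 13 = 1  t=0,i=20
  .##.. -> #   bit 12 = 1  t=0,i=11
  .#.## -> #   bit 11 = 1  t=2,i=6
  .#.#. -> .   bit 10 = 0  t=4,i=5
  .#..# -> #   bit 9 = 1  t=2,i=3
  .#... -> .   bit 8 = 0  t=0,i=1
  ..### -> #   bit 7 = 1  t=0,i=4
  ..##. -> .   bit 6 = 0  t=0,i=10
  ..#.# -> .   bit 5 = 0  t=2,i=5
  ..#.. -> #   bit 4 = 1  t=2,i=2
  ...## -> #   bit 3 = 1  t=0,i=3
  ...#. -> #   bit 2 = 1  t=2,i=1
  ....# -> #   bit 1 = 1  t=5,i=17
  ..... -> #   bit 0 = 1  t=5,i=6
  bits 10100101110001110111101010011111 = 2781313695

2781313695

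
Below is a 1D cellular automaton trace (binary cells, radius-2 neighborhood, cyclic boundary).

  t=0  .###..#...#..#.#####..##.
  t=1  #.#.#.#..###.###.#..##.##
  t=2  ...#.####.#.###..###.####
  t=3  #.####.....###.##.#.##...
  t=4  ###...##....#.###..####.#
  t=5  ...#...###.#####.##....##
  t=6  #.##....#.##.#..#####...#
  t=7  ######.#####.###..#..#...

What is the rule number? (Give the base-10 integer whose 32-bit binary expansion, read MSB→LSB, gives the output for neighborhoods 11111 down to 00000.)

  [31] ##### => #  t=0,i=17
  [30] ####. => .  t=0,i=18
  [29] ###.# => .  t=1,i=0
  [28] ###.. => .  t=0,i=3
  [27] ##.## => #  t=1,i=12
  [26] ##.#. => .  t=1,i=1
  [25] ##..# => #  t=0,i=4
  [24] ##... => #  t=2,i=0
  [23] #.### => #  t=0,i=15
  [22] #.##. => #  t=3,i=15
  [21] #.#.# => .  t=1,i=2
  [20] #.#.. => #  t=1,i=6
  [19] #..## => #  t=0,i=0
  [18] #..#. => .  t=0,i=5
  [17] #...# => .  t=0,i=8
  [16] #.... => #  t=3,i=7
  [15] .#### => .  t=0,i=16
  [14] .###. => #  t=0,i=2
  [13] .##.# => #  t=1,i=21
  [12] .##.. => #  t=0,i=23
  [11] .#.## => #  t=0,i=14
  [10] .#.#. => #  t=1,i=3
  [9] .#..# => #  t=0,i=11
  [8] .#... => .  t=0,i=7
  [7] ..### => .  t=0,i=1
  [6] ..##. => .  t=0,i=22
  [5] ..#.# => #  t=0,i=13
  [4] ..#.. => #  t=0,i=6
  [3] ...## => .  t=3,i=10
  [2] ...#. => #  t=0,i=9
  [1] ....# => .  t=3,i=9
  [0] ..... => .  t=3,i=8
  bits 10001011110110010111111000110100 = 2346286644

2346286644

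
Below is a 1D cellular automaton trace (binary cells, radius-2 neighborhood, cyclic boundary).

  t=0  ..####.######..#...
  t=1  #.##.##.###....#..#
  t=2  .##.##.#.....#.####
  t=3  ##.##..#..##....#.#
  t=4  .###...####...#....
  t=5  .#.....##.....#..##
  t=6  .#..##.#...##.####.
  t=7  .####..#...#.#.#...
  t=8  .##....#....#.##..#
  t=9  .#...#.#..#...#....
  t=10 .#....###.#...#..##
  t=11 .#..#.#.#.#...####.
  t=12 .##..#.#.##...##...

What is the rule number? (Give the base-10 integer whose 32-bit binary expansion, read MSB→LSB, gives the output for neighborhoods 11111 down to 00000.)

2824373971

  [31] ##### => #  t=0,i=9
  [30] ####. => .  t=0,i=4
  [29] ###.# => #  t=0,i=5
  [28] ###.. => .  t=0,i=12
  [27] ##.## => #  t=0,i=6
  [26] ##.#. => .  t=2,i=6
  [25] ##..# => .  t=0,i=13
  [24] ##... => .  t=1,i=11
  [23] #.### => .  t=0,i=7
  [22] #.##. => #  t=1,i=2
  [21] #.#.# => .  t=7,i=13
  [20] #.#.. => #  t=2,i=7
  [19] #..## => #  t=1,i=17
  [18] #..#. => .  t=0,i=14
  [17] #...# => .  t=4,i=5
  [16] #.... => .  t=0,i=17
  [15] .#### => #  t=0,i=3
  [14] .###. => .  t=1,i=9
  [13] .##.# => .  t=1,i=0
  [12] .##.. => .  t=3,i=4
  [11] .#.## => .  t=2,i=14
  [10] .#.#. => #  t=7,i=12
  [9] .#..# => #  t=1,i=16
  [8] .#... => .  t=0,i=16
  [7] ..### => #  t=0,i=2
  [6] ..##. => #  t=1,i=18
  [5] ..#.# => .  t=2,i=13
  [4] ..#.. => #  t=0,i=15
  [3] ...## => .  t=0,i=1
  [2] ...#. => .  t=1,i=14
  [1] ....# => #  t=0,i=0
  [0] ..... => #  t=0,i=18
  bits 10101000010110001000011011010011 = 2824373971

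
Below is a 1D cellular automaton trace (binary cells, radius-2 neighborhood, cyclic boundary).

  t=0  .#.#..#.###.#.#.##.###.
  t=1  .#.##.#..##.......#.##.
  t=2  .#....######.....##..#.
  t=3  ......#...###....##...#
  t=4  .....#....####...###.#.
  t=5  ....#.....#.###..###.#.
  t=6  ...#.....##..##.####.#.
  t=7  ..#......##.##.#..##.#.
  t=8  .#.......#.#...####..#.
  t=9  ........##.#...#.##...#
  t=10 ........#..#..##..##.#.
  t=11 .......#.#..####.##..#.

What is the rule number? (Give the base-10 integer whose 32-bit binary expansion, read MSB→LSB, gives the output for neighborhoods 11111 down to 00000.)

2031637220

  [31] ##### => .  t=2,i=8
  [30] ####. => #  t=2,i=10
  [29] ###.# => #  t=0,i=10
  [28] ###.. => #  t=0,i=21
  [27] ##.## => #  t=0,i=18
  [26] ##.#. => .  t=0,i=11
  [25] ##..# => .  t=0,i=22
  [24] ##... => #  t=1,i=11
  [23] #.### => .  t=0,i=8
  [22] #.##. => .  t=0,i=16
  [21] #.#.# => .  t=0,i=12
  [20] #.#.. => #  t=0,i=3
  [19] #..## => #  t=1,i=8
  [18] #..#. => .  t=0,i=0
  [17] #...# => .  t=3,i=8
  [16] #.... => .  t=1,i=12
  [15] .#### => .  t=2,i=7
  [14] .###. => #  t=0,i=9
  [13] .##.# => .  t=0,i=17
  [12] .##.. => #  t=1,i=10
  [11] .#.## => .  t=0,i=7
  [10] .#.#. => .  t=0,i=2
  [9] .#..# => #  t=0,i=4
  [8] .#... => .  t=2,i=2
  [7] ..### => #  t=2,i=6
  [6] ..##. => #  t=1,i=9
  [5] ..#.# => #  t=0,i=1
  [4] ..#.. => .  t=2,i=1
  [3] ...## => .  t=2,i=5
  [2] ...#. => #  t=1,i=17
  [1] ....# => .  t=1,i=16
  [0] ..... => .  t=1,i=13
  bits 01111001000110000101001011100100 = 2031637220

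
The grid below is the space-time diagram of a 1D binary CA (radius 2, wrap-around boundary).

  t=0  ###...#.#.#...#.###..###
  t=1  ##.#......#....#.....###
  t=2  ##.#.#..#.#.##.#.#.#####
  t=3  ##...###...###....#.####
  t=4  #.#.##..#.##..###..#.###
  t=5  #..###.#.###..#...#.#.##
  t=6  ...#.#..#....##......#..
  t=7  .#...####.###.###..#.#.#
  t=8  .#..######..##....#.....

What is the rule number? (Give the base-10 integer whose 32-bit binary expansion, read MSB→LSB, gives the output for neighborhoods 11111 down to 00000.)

  #####|#  b31=1 t=0,i=0
  ####.|#  b30=1 t=0,i=1
  ###.#|#  b29=1 t=1,i=1
  ###..|.  b28=0 t=0,i=2
  ##.##|#  b27=1 t=7,i=9
  ##.#.|.  b26=0 t=1,i=2
  ##..#|.  b25=0 t=0,i=19
  ##...|#  b24=1 t=0,i=3
  #.###|.  b23=0 t=0,i=16
  #.##.|#  b22=1 t=2,i=12
  #.#.#|.  b21=0 t=0,i=8
  #.#..|#  b20=1 t=0,i=10
  #..##|.  b19=0 t=0,i=20
  #..#.|#  b18=1 t=2,i=7
  #...#|.  b17=0 t=0,i=4
  #....|#  b16=1 t=1,i=5
  .####|#  b15=1 t=0,i=22
  .###.|.  b14=0 t=0,i=17
  .##.#|#  b13=1 t=2,i=13
  .##..|#  b12=1 t=4,i=5
  .#.##|#  b11=1 t=0,i=15
  .#.#.|.  b10=0 t=0,i=7
  .#..#|#  b9=1 t=2,i=6
  .#...|.  b8=0 t=0,i=11
  ..###|#  b7=1 t=0,i=21
  ..##.|.  b6=0 t=6,i=13
  ..#.#|.  b5=0 t=0,i=6
  ..#..|#  b4=1 t=1,i=10
  ...##|#  b3=1 t=1,i=20
  ...#.|.  b2=0 t=0,i=5
  ....#|#  b1=1 t=1,i=8
  .....|.  b0=0 t=1,i=6
  bits 11101001010101011011101010011010 = 3914709658

3914709658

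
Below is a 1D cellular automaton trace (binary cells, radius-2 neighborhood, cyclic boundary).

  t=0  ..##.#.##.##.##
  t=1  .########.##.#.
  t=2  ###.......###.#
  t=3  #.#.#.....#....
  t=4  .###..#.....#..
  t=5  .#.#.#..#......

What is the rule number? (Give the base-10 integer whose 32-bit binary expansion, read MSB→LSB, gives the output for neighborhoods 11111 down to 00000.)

342732480

  ##### -> .   bit 31 = 0  t=1,i=3
  ####. -> .   bit 30 = 0  t=1,i=7
  ###.# -> .   bit 29 = 0  t=1,i=8
  ###.. -> #   bit 28 = 1  t=2,i=2
  ##.## -> .   bit 27 = 0  t=0,i=9
  ##.#. -> #   bit 26 = 1  t=0,i=4
  ##..# -> .   bit 25 = 0  t=0,i=0
  ##... -> .   bit 24 = 0  t=2,i=3
  #.### -> .   bit 23 = 0  t=2,i=14
  #.##. -> #   bit 22 = 1  t=0,i=7
  #.#.# -> #   bit 21 = 1  t=0,i=5
  #.#.. -> .   bit 20 = 0  t=1,i=13
  #..## -> #   bit 19 = 1  t=0,i=1
  #..#. -> #   bit 18 = 1  t=4,i=5
  #...# -> .   bit 17 = 0  t=4,i=14
  #.... -> #   bit 16 = 1  t=2,i=4
  .#### -> #   bit 15 = 1  t=1,i=2
  .###. -> .   bit 14 = 0  t=2,i=11
  .##.# -> #   bit 13 = 1  t=0,i=3
  .##.. -> .   bit 12 = 0  t=0,i=14
  .#.## -> #   bit 11 = 1  t=0,i=6
  .#.#. -> #   bit 10 = 1  t=3,i=1
  .#..# -> #   bit 9 = 1  t=1,i=14
  .#... -> .   bit 8 = 0  t=3,i=5
  ..### -> #   bit 7 = 1  t=1,i=1
  ..##. -> #   bit 6 = 1  t=0,i=2
  ..#.# -> .   bit 5 = 0  t=3,i=0
  ..#.. -> .   bit 4 = 0  t=3,i=10
  ...## -> .   bit 3 = 0  t=2,i=9
  ...#. -> .   bit 2 = 0  t=3,i=9
  ....# -> .   bit 1 = 0  t=2,i=8
  ..... -> .   bit 0 = 0  t=2,i=5
  bits 00010100011011011010111011000000 = 342732480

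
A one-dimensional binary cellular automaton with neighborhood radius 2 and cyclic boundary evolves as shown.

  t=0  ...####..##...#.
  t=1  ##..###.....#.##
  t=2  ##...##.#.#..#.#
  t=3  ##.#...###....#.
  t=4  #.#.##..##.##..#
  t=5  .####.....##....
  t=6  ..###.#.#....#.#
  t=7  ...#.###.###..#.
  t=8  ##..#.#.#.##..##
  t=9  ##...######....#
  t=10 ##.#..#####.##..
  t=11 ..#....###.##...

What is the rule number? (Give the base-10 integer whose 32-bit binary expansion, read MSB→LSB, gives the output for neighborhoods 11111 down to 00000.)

3697528082

  [31] ##### => #  t=9,i=7
  [30] ####. => #  t=0,i=5
  [29] ###.# => .  t=6,i=4
  [28] ###.. => #  t=0,i=6
  [27] ##.## => #  t=4,i=10
  [26] ##.#. => #  t=2,i=7
  [25] ##..# => .  t=0,i=7
  [24] ##... => .  t=0,i=11
  [23] #.### => .  t=1,i=14
  [22] #.##. => #  t=3,i=0
  [21] #.#.# => #  t=2,i=8
  [20] #.#.. => .  t=2,i=10
  [19] #..## => .  t=0,i=8
  [18] #..#. => .  t=2,i=12
  [17] #...# => #  t=0,i=12
  [16] #.... => #  t=0,i=0
  [15] .#### => #  t=0,i=4
  [14] .###. => #  t=1,i=5
  [13] .##.# => .  t=2,i=6
  [12] .##.. => .  t=0,i=10
  [11] .#.## => #  t=1,i=13
  [10] .#.#. => #  t=2,i=9
  [9] .#..# => .  t=2,i=11
  [8] .#... => #  t=0,i=15
  [7] ..### => .  t=0,i=3
  [6] ..##. => .  t=0,i=9
  [5] ..#.# => .  t=1,i=12
  [4] ..#.. => #  t=0,i=14
  [3] ...## => .  t=0,i=2
  [2] ...#. => .  t=0,i=13
  [1] ....# => #  t=0,i=1
  [0] ..... => .  t=1,i=9
  bits 11011100011000111100110100010010 = 3697528082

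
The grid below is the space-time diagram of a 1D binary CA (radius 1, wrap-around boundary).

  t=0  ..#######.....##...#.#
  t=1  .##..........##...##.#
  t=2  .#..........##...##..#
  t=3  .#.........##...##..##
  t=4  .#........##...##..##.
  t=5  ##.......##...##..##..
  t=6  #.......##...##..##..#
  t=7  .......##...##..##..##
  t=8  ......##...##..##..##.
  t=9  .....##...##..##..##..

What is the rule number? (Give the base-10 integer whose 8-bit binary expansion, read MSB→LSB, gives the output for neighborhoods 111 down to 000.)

  nb ###: next=.  (t=0,i=3, bit7=0)
  nb ##.: next=.  (t=0,i=8, bit6=0)
  nb #.#: next=.  (t=0,i=20, bit5=0)
  nb #..: next=.  (t=0,i=0, bit4=0)
  nb .##: next=#  (t=0,i=2, bit3=1)
  nb .#.: next=#  (t=0,i=19, bit2=1)
  nb ..#: next=#  (t=0,i=1, bit1=1)
  nb ...: next=.  (t=0,i=10, bit0=0)
  bits 00001110 = 14

14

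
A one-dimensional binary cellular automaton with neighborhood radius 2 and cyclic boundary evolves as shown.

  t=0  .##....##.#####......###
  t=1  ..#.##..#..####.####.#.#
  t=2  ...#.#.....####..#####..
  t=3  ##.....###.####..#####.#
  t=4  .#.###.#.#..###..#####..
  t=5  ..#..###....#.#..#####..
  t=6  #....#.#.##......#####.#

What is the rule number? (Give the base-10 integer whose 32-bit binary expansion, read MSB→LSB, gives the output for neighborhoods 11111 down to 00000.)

  #####|#  b31=1 t=0,i=12
  ####.|#  b30=1 t=0,i=13
  ###.#|#  b29=1 t=0,i=23
  ###..|#  b28=1 t=0,i=14
  ##.##|.  b27=0 t=0,i=0
  ##.#.|#  b26=1 t=1,i=20
  ##..#|.  b25=0 t=1,i=6
  ##...|.  b24=0 t=0,i=3
  #.###|.  b23=0 t=0,i=10
  #.##.|.  b22=0 t=0,i=1
  #.#.#|#  b21=1 t=1,i=21
  #.#..|.  b20=0 t=1,i=23
  #..##|.  b19=0 t=1,i=10
  #..#.|.  b18=0 t=1,i=1
  #...#|.  b17=0 t=4,i=23
  #....|#  b16=1 t=0,i=4
  .####|#  b15=1 t=0,i=11
  .###.|.  b14=0 t=0,i=22
  .##.#|#  b13=1 t=0,i=8
  .##..|#  b12=1 t=0,i=2
  .#.##|#  b11=1 t=1,i=3
  .#.#.|.  b10=0 t=1,i=22
  .#..#|.  b9=0 t=1,i=0
  .#...|.  b8=0 t=2,i=6
  ..###|#  b7=1 t=0,i=21
  ..##.|.  b6=0 t=0,i=7
  ..#.#|.  b5=0 t=1,i=2
  ..#..|.  b4=0 t=1,i=8
  ...##|.  b3=0 t=0,i=6
  ...#.|.  b2=0 t=2,i=2
  ....#|#  b1=1 t=0,i=5
  .....|#  b0=1 t=0,i=17
  bits 11110100001000011011100010000011 = 4095850627

4095850627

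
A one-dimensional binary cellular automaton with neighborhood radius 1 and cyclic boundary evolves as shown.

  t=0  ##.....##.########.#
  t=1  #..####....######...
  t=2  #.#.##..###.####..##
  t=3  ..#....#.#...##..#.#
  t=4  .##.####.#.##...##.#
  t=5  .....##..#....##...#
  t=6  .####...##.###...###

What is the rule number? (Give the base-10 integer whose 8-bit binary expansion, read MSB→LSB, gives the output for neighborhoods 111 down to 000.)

  nb ###: next=#  (t=0,i=0, bit7=1)
  nb ##.: next=.  (t=0,i=1, bit6=0)
  nb #.#: next=.  (t=0,i=9, bit5=0)
  nb #..: next=.  (t=0,i=2, bit4=0)
  nb .##: next=.  (t=0,i=7, bit3=0)
  nb .#.: next=#  (t=1,i=0, bit2=1)
  nb ..#: next=#  (t=0,i=6, bit1=1)
  nb ...: next=#  (t=0,i=3, bit0=1)
  bits 10000111 = 135

135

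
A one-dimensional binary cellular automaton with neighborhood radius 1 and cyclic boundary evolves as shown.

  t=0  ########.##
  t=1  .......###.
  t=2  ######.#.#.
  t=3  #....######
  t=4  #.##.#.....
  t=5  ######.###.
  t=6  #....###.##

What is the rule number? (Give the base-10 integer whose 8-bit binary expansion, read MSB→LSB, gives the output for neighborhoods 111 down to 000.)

109

  ###|.  b7=0 t=0,i=0
  ##.|#  b6=1 t=0,i=7
  #.#|#  b5=1 t=0,i=8
  #..|.  b4=0 t=1,i=10
  .##|#  b3=1 t=0,i=9
  .#.|#  b2=1 t=2,i=7
  ..#|.  b1=0 t=1,i=6
  ...|#  b0=1 t=1,i=0
  bits 01101101 = 109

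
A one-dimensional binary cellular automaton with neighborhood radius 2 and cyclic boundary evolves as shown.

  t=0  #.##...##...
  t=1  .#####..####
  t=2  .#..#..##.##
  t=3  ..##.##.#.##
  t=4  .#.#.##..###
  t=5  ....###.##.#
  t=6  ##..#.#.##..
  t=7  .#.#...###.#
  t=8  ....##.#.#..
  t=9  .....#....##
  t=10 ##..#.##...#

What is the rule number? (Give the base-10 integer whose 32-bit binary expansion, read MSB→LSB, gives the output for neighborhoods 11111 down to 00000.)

  [31] ##### => .  t=1,i=3
  [30] ####. => #  t=1,i=4
  [29] ###.# => #  t=1,i=11
  [28] ###.. => .  t=1,i=5
  [27] ##.## => .  t=1,i=0
  [26] ##.#. => .  t=2,i=0
  [25] ##..# => .  t=1,i=6
  [24] ##... => #  t=0,i=4
  [23] #.### => #  t=1,i=1
  [22] #.##. => #  t=0,i=2
  [21] #.#.# => .  t=3,i=8
  [20] #.#.. => .  t=2,i=1
  [19] #..## => #  t=1,i=7
  [18] #..#. => #  t=2,i=3
  [17] #...# => #  t=0,i=5
  [16] #.... => #  t=5,i=1
  [15] .#### => .  t=1,i=2
  [14] .###. => .  t=4,i=10
  [13] .##.# => #  t=2,i=8
  [12] .##.. => #  t=0,i=3
  [11] .#.## => #  t=0,i=1
  [10] .#.#. => .  t=4,i=2
  [9] .#..# => #  t=2,i=2
  [8] .#... => #  t=5,i=0
  [7] ..### => #  t=1,i=8
  [6] ..##. => .  t=0,i=7
  [5] ..#.# => .  t=0,i=0
  [4] ..#.. => .  t=2,i=4
  [3] ...## => .  t=0,i=6
  [2] ...#. => #  t=0,i=11
  [1] ....# => .  t=5,i=2
  [0] ..... => .  t=8,i=0
  bits 01100001110011110011101110000100 = 1640971140

1640971140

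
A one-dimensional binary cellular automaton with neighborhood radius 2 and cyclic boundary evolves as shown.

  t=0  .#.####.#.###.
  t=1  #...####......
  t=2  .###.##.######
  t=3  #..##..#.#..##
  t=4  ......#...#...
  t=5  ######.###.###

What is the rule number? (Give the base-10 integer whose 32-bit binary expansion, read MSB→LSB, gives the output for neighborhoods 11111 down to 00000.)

1829208847

  #####|.  b31=0 t=2,i=10
  ####.|#  b30=1 t=0,i=5
  ###.#|#  b29=1 t=0,i=6
  ###..|.  b28=0 t=0,i=12
  ##.##|#  b27=1 t=2,i=0
  ##.#.|#  b26=1 t=0,i=7
  ##..#|.  b25=0 t=0,i=13
  ##...|#  b24=1 t=1,i=8
  #.###|.  b23=0 t=0,i=3
  #.##.|.  b22=0 t=2,i=5
  #.#.#|.  b21=0 t=0,i=8
  #.#..|.  b20=0 t=3,i=9
  #..##|.  b19=0 t=3,i=2
  #..#.|#  b18=1 t=0,i=0
  #...#|#  b17=1 t=1,i=2
  #....|#  b16=1 t=1,i=9
  .####|#  b15=1 t=0,i=4
  .###.|.  b14=0 t=0,i=11
  .##.#|.  b13=0 t=2,i=6
  .##..|.  b12=0 t=3,i=4
  .#.##|.  b11=0 t=0,i=2
  .#.#.|.  b10=0 t=3,i=8
  .#..#|#  b9=1 t=3,i=10
  .#...|#  b8=1 t=1,i=1
  ..###|.  b7=0 t=1,i=4
  ..##.|.  b6=0 t=3,i=3
  ..#.#|.  b5=0 t=0,i=1
  ..#..|.  b4=0 t=1,i=0
  ...##|#  b3=1 t=1,i=3
  ...#.|#  b2=1 t=1,i=13
  ....#|#  b1=1 t=1,i=12
  .....|#  b0=1 t=1,i=10
  bits 01101101000001111000001100001111 = 1829208847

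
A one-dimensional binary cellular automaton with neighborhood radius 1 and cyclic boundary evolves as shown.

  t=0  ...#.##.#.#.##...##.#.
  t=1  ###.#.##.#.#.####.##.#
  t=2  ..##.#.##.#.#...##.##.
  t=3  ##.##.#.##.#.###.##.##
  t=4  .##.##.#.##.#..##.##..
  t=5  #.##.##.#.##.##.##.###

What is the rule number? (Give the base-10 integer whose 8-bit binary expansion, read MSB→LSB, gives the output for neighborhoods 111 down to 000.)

115

  ### -> .   bit 7 = 0  t=1,i=0
  ##. -> #   bit 6 = 1  t=0,i=6
  #.# -> #   bit 5 = 1  t=0,i=4
  #.. -> #   bit 4 = 1  t=0,i=14
  .## -> .   bit 3 = 0  t=0,i=5
  .#. -> .   bit 2 = 0  t=0,i=3
  ..# -> #   bit 1 = 1  t=0,i=2
  ... -> #   bit 0 = 1  t=0,i=0
  bits 01110011 = 115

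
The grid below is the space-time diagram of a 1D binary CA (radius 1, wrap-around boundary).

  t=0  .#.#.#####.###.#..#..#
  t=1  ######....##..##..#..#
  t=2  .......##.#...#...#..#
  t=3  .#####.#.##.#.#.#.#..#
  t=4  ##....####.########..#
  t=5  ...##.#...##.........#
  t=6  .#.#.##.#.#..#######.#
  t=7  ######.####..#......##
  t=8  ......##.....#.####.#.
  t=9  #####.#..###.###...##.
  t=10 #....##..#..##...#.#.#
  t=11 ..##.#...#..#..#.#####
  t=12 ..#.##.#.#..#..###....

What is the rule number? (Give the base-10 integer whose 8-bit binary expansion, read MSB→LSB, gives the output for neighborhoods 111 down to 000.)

  ### -> .   bit 7 = 0  t=0,i=6
  ##. -> .   bit 6 = 0  t=0,i=9
  #.# -> #   bit 5 = 1  t=0,i=0
  #.. -> .   bit 4 = 0  t=0,i=16
  .## -> #   bit 3 = 1  t=0,i=5
  .#. -> #   bit 2 = 1  t=0,i=1
  ..# -> .   bit 1 = 0  t=0,i=17
  ... -> #   bit 0 = 1  t=1,i=7
  bits 00101101 = 45

45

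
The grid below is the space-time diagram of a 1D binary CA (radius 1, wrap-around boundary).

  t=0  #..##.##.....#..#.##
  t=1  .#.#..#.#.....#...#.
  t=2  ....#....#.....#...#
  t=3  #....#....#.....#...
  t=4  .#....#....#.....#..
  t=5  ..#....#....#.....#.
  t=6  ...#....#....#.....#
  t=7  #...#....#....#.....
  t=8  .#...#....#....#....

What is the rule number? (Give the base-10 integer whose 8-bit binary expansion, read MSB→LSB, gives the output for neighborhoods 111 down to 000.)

  nb ###: next=.  (t=0,i=19, bit7=0)
  nb ##.: next=.  (t=0,i=0, bit6=0)
  nb #.#: next=.  (t=0,i=5, bit5=0)
  nb #..: next=#  (t=0,i=1, bit4=1)
  nb .##: next=#  (t=0,i=3, bit3=1)
  nb .#.: next=.  (t=0,i=13, bit2=0)
  nb ..#: next=.  (t=0,i=2, bit1=0)
  nb ...: next=.  (t=0,i=9, bit0=0)
  bits 00011000 = 24

24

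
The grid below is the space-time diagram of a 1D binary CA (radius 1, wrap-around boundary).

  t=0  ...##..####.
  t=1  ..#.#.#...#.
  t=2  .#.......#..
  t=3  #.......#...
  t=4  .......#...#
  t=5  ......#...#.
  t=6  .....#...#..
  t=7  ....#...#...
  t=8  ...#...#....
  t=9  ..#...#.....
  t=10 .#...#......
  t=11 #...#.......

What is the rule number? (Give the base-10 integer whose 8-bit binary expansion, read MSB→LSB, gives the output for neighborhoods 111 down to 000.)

66

  ###|.  b7=0 t=0,i=8
  ##.|#  b6=1 t=0,i=4
  #.#|.  b5=0 t=1,i=3
  #..|.  b4=0 t=0,i=5
  .##|.  b3=0 t=0,i=3
  .#.|.  b2=0 t=1,i=2
  ..#|#  b1=1 t=0,i=2
  ...|.  b0=0 t=0,i=0
  bits 01000010 = 66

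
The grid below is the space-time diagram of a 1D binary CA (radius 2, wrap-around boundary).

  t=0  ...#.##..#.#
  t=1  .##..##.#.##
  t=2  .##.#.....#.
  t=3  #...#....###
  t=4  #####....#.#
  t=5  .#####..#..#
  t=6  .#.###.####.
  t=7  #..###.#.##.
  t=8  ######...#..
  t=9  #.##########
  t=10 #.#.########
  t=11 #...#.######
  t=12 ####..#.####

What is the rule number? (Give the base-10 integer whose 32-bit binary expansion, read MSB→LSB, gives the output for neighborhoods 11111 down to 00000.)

4057880212

  #####|#  b31=1 t=4,i=1
  ####.|#  b30=1 t=3,i=11
  ###.#|#  b29=1 t=6,i=5
  ###..|#  b28=1 t=3,i=0
  ##.##|.  b27=0 t=1,i=0
  ##.#.|.  b26=0 t=1,i=7
  ##..#|.  b25=0 t=0,i=7
  ##...|#  b24=1 t=3,i=1
  #.###|#  b23=1 t=4,i=11
  #.##.|#  b22=1 t=0,i=5
  #.#.#|.  b21=0 t=1,i=8
  #.#..|#  b20=1 t=0,i=11
  #..##|#  b19=1 t=1,i=4
  #..#.|#  b18=1 t=0,i=8
  #...#|#  b17=1 t=0,i=1
  #....|.  b16=0 t=2,i=6
  .####|.  b15=0 t=3,i=10
  .###.|#  b14=1 t=6,i=4
  .##.#|.  b13=0 t=1,i=6
  .##..|#  b12=1 t=0,i=6
  .#.##|.  b11=0 t=0,i=4
  .#.#.|#  b10=1 t=0,i=10
  .#..#|#  b9=1 t=2,i=11
  .#...|.  b8=0 t=0,i=0
  ..###|#  b7=1 t=3,i=9
  ..##.|.  b6=0 t=1,i=5
  ..#.#|.  b5=0 t=0,i=3
  ..#..|#  b4=1 t=2,i=10
  ...##|.  b3=0 t=3,i=8
  ...#.|#  b2=1 t=0,i=2
  ....#|.  b1=0 t=2,i=8
  .....|.  b0=0 t=2,i=7
  bits 11110001110111100101011010010100 = 4057880212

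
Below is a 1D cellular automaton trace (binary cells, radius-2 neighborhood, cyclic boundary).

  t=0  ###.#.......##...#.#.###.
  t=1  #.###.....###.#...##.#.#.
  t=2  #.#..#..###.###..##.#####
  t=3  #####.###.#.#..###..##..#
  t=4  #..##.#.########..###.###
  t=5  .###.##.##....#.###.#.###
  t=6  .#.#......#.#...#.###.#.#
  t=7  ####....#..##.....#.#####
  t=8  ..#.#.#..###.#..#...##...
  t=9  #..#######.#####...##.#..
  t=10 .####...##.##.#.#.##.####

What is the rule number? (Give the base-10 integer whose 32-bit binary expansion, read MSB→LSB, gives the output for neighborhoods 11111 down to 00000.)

1740408522

  nb #####: next=.  (t=2,i=22, bit31=0)
  nb ####.: next=#  (t=2,i=24, bit30=1)
  nb ###.#: next=#  (t=0,i=2, bit29=1)
  nb ###..: next=.  (t=1,i=4, bit28=0)
  nb ##.##: next=.  (t=0,i=24, bit27=0)
  nb ##.#.: next=#  (t=0,i=3, bit26=1)
  nb ##..#: next=#  (t=2,i=15, bit25=1)
  nb ##...: next=#  (t=0,i=14, bit24=1)
  nb #.###: next=#  (t=0,i=0, bit23=1)
  nb #.##.: next=.  (t=5,i=5, bit22=0)
  nb #.#.#: next=#  (t=0,i=19, bit21=1)
  nb #.#..: next=#  (t=0,i=4, bit20=1)
  nb #..##: next=#  (t=2,i=7, bit19=1)
  nb #..#.: next=#  (t=2,i=4, bit18=1)
  nb #...#: next=.  (t=0,i=15, bit17=0)
  nb #....: next=.  (t=0,i=6, bit16=0)
  nb .####: next=#  (t=2,i=21, bit15=1)
  nb .###.: next=.  (t=0,i=1, bit14=0)
  nb .##.#: next=.  (t=1,i=19, bit13=0)
  nb .##..: next=.  (t=0,i=13, bit12=0)
  nb .#.##: next=.  (t=0,i=20, bit11=0)
  nb .#.#.: next=#  (t=0,i=18, bit10=1)
  nb .#..#: next=#  (t=2,i=3, bit9=1)
  nb .#...: next=.  (t=0,i=5, bit8=0)
  nb ..###: next=#  (t=1,i=10, bit7=1)
  nb ..##.: next=#  (t=0,i=12, bit6=1)
  nb ..#.#: next=.  (t=0,i=17, bit5=0)
  nb ..#..: next=.  (t=2,i=5, bit4=0)
  nb ...##: next=#  (t=0,i=11, bit3=1)
  nb ...#.: next=.  (t=0,i=16, bit2=0)
  nb ....#: next=#  (t=0,i=10, bit1=1)
  nb .....: next=.  (t=0,i=7, bit0=0)
  bits 01100111101111001000011011001010 = 1740408522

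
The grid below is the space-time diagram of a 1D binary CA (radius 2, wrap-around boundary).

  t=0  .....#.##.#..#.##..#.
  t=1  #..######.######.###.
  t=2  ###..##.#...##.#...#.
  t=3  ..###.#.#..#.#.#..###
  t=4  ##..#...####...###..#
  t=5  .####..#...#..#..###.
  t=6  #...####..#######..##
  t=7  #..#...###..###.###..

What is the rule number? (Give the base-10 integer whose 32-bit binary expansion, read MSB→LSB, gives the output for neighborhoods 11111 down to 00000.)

  [31] ##### => #  t=1,i=5
  [30] ####. => .  t=1,i=7
  [29] ###.# => #  t=1,i=8
  [28] ###.. => #  t=2,i=2
  [27] ##.## => .  t=1,i=9
  [26] ##.#. => .  t=0,i=9
  [25] ##..# => #  t=0,i=17
  [24] ##... => .  t=4,i=12
  [23] #.### => .  t=1,i=10
  [22] #.##. => #  t=0,i=7
  [21] #.#.# => .  t=3,i=6
  [20] #.#.. => #  t=0,i=10
  [19] #..## => #  t=1,i=2
  [18] #..#. => #  t=0,i=12
  [17] #...# => .  t=2,i=10
  [16] #.... => #  t=0,i=0
  [15] .#### => .  t=1,i=4
  [14] .###. => .  t=1,i=18
  [13] .##.# => #  t=0,i=8
  [12] .##.. => .  t=0,i=16
  [11] .#.## => #  t=0,i=6
  [10] .#.#. => .  t=3,i=7
  [9] .#..# => #  t=0,i=11
  [8] .#... => .  t=0,i=20
  [7] ..### => .  t=1,i=3
  [6] ..##. => .  t=2,i=5
  [5] ..#.# => #  t=0,i=5
  [4] ..#.. => #  t=0,i=19
  [3] ...## => #  t=2,i=11
  [2] ...#. => #  t=0,i=4
  [1] ....# => #  t=0,i=3
  [0] ..... => .  t=0,i=1
  bits 10110010010111010010101000111110 = 2992450110

2992450110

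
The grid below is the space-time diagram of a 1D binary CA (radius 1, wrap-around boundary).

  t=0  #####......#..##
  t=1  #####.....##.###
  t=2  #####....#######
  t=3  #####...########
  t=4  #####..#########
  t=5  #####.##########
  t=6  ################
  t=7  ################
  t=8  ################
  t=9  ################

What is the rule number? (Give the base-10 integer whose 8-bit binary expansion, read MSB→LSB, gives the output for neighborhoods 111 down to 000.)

  ### -> #   bit 7 = 1  t=0,i=0
  ##. -> #   bit 6 = 1  t=0,i=4
  #.# -> #   bit 5 = 1  t=1,i=12
  #.. -> .   bit 4 = 0  t=0,i=5
  .## -> #   bit 3 = 1  t=0,i=14
  .#. -> #   bit 2 = 1  t=0,i=11
  ..# -> #   bit 1 = 1  t=0,i=10
  ... -> .   bit 0 = 0  t=0,i=6
  bits 11101110 = 238

238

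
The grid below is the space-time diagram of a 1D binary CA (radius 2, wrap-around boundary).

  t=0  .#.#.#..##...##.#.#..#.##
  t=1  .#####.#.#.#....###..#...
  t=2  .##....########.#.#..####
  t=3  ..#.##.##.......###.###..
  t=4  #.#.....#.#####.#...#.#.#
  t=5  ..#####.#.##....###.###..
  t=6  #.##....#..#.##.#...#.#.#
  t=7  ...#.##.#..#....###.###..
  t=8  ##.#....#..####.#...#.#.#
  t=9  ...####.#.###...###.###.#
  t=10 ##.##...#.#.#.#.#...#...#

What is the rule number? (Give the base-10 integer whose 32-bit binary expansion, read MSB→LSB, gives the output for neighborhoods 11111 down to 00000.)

280729011

  nb #####: next=.  (t=1,i=3, bit31=0)
  nb ####.: next=.  (t=1,i=4, bit30=0)
  nb ###.#: next=.  (t=1,i=5, bit29=0)
  nb ###..: next=#  (t=1,i=18, bit28=1)
  nb ##.##: next=.  (t=2,i=0, bit27=0)
  nb ##.#.: next=.  (t=0,i=0, bit26=0)
  nb ##..#: next=.  (t=1,i=19, bit25=0)
  nb ##...: next=.  (t=0,i=10, bit24=0)
  nb #.###: next=#  (t=3,i=20, bit23=1)
  nb #.##.: next=.  (t=0,i=23, bit22=0)
  nb #.#.#: next=#  (t=0,i=1, bit21=1)
  nb #.#..: next=#  (t=0,i=5, bit20=1)
  nb #..##: next=#  (t=0,i=7, bit19=1)
  nb #..#.: next=.  (t=0,i=20, bit18=0)
  nb #...#: next=#  (t=0,i=11, bit17=1)
  nb #....: next=#  (t=1,i=13, bit16=1)
  nb .####: next=#  (t=1,i=2, bit15=1)
  nb .###.: next=.  (t=1,i=17, bit14=0)
  nb .##.#: next=.  (t=0,i=14, bit13=0)
  nb .##..: next=#  (t=0,i=9, bit12=1)
  nb .#.##: next=.  (t=0,i=22, bit11=0)
  nb .#.#.: next=#  (t=0,i=2, bit10=1)
  nb .#..#: next=.  (t=0,i=6, bit9=0)
  nb .#...: next=#  (t=1,i=12, bit8=1)
  nb ..###: next=#  (t=1,i=1, bit7=1)
  nb ..##.: next=.  (t=0,i=8, bit6=0)
  nb ..#.#: next=#  (t=0,i=21, bit5=1)
  nb ..#..: next=#  (t=1,i=21, bit4=1)
  nb ...##: next=.  (t=0,i=12, bit3=0)
  nb ...#.: next=.  (t=3,i=1, bit2=0)
  nb ....#: next=#  (t=1,i=14, bit1=1)
  nb .....: next=#  (t=3,i=11, bit0=1)
  bits 00010000101110111001010110110011 = 280729011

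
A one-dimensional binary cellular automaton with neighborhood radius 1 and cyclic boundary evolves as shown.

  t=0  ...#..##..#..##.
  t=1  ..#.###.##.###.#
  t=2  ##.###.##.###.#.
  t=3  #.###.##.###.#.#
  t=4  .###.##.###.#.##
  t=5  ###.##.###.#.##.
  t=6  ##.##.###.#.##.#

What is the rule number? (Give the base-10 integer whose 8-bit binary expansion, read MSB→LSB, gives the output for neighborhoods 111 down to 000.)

186

  ###|#  b7=1 t=1,i=5
  ##.|.  b6=0 t=0,i=7
  #.#|#  b5=1 t=1,i=3
  #..|#  b4=1 t=0,i=4
  .##|#  b3=1 t=0,i=6
  .#.|.  b2=0 t=0,i=3
  ..#|#  b1=1 t=0,i=2
  ...|.  b0=0 t=0,i=0
  bits 10111010 = 186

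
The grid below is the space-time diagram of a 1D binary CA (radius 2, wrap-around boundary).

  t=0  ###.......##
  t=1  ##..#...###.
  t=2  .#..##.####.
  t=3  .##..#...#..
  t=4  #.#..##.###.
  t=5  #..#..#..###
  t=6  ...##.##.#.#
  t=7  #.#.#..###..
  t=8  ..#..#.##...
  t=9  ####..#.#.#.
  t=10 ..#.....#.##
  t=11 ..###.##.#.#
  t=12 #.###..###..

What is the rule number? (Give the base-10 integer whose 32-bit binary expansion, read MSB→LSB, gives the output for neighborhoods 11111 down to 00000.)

3827399582

  #####|#  b31=1 t=0,i=0
  ####.|#  b30=1 t=0,i=1
  ###.#|#  b29=1 t=1,i=10
  ###..|.  b28=0 t=0,i=2
  ##.##|.  b27=0 t=1,i=11
  ##.#.|#  b26=1 t=4,i=11
  ##..#|.  b25=0 t=1,i=2
  ##...|.  b24=0 t=0,i=3
  #.###|.  b23=0 t=2,i=7
  #.##.|.  b22=0 t=1,i=0
  #.#.#|#  b21=1 t=4,i=0
  #.#..|.  b20=0 t=4,i=2
  #..##|.  b19=0 t=2,i=3
  #..#.|.  b18=0 t=1,i=3
  #...#|.  b17=0 t=1,i=6
  #....|#  b16=1 t=0,i=4
  .####|.  b15=0 t=0,i=11
  .###.|#  b14=1 t=1,i=9
  .##.#|#  b13=1 t=2,i=5
  .##..|#  b12=1 t=1,i=1
  .#.##|#  b11=1 t=8,i=6
  .#.#.|.  b10=0 t=4,i=1
  .#..#|#  b9=1 t=2,i=2
  .#...|#  b8=1 t=1,i=5
  ..###|#  b7=1 t=0,i=10
  ..##.|.  b6=0 t=2,i=4
  ..#.#|.  b5=0 t=7,i=0
  ..#..|#  b4=1 t=1,i=4
  ...##|#  b3=1 t=0,i=9
  ...#.|#  b2=1 t=3,i=8
  ....#|#  b1=1 t=0,i=8
  .....|.  b0=0 t=0,i=5
  bits 11100100001000010111101110011110 = 3827399582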